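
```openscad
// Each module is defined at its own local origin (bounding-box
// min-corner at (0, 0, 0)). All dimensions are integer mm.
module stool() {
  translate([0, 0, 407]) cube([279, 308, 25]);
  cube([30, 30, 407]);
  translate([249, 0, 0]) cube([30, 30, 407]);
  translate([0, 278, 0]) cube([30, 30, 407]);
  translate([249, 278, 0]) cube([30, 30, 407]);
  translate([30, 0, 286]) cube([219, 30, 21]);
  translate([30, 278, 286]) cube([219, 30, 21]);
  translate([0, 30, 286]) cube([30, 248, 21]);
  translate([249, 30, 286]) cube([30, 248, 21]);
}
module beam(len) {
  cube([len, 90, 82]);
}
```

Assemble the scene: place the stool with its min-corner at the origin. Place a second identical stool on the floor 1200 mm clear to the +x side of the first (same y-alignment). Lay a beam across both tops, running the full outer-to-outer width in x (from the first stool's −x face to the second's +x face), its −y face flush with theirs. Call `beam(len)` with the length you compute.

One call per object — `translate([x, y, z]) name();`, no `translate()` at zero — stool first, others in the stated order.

stool();
translate([1479, 0, 0]) stool();
translate([0, 0, 432]) beam(1758);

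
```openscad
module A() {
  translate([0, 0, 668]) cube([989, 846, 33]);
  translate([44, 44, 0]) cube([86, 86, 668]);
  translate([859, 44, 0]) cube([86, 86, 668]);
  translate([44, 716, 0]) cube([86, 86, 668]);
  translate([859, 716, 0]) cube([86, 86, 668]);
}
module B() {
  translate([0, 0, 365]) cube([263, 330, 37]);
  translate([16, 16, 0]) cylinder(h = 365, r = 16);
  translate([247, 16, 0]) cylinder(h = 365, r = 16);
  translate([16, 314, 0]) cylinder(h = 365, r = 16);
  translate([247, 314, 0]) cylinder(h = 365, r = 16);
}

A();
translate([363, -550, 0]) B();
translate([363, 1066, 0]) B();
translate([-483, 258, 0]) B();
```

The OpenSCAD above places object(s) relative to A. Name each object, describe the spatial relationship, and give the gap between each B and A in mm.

Each stool's nearest face is 220 mm from the table's bounding box.

A is a table. B is a stool. Three stools sit around the table at the −y, +y, −x sides. The gap between each stool and the table is 220 mm.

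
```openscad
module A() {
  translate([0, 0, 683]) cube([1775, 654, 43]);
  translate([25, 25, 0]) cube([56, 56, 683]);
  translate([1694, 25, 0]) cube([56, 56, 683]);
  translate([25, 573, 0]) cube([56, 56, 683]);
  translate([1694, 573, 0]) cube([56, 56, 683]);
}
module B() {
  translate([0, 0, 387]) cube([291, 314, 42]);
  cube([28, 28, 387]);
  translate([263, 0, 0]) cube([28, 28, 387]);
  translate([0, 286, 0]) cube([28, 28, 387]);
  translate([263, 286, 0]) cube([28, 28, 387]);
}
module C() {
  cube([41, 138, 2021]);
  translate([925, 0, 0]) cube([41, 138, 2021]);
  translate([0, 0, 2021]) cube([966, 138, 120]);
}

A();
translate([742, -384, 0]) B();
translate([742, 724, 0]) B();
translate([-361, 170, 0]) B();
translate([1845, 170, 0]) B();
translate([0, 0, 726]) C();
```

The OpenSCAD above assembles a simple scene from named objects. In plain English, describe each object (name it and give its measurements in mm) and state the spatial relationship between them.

A is a table with a 1775×654 mm rectangular top, 43 mm thick, top surface at z = 726 mm, supported by four 56×56 mm square legs, each inset 25 mm from the nearest pair of top edges, running from the floor.

B is a four-legged stool. The seat is a 291×314×42 mm slab whose top surface is at z = 429 mm; four square legs, each 28×28 mm in cross-section, run from the floor (z = 0) to the underside of the seat, each flush with a corner of the seat.

C is a door frame. The clear opening is 884 mm wide and 2021 mm high. Two 41 mm wide jambs, 138 mm deep, stand either side of the opening from the floor to the top of the opening. A 120 mm thick head sits across the top of both jambs, spanning the full outside width of the frame.

Four stools sit around the table at the −y, +y, −x, +x sides. The door frame is on top of the table.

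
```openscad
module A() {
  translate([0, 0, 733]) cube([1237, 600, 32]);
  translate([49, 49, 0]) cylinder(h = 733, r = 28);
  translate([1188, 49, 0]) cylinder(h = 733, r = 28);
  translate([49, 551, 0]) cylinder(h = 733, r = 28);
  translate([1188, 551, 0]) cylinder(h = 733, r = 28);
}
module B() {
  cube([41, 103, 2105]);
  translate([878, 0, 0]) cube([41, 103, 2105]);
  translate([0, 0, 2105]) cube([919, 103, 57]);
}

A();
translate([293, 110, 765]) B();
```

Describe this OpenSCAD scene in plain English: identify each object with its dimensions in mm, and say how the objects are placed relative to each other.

A is a rectangular dining table. The top is 1237×600×32 mm with its upper surface at z = 765 mm. It stands on four round legs of 56 mm diameter, each leg's bounding box inset 21 mm from the nearest pair of top edges, running from the floor to the underside of the top.

B is a door frame. The clear opening is 837 mm wide and 2105 mm high. Two 41 mm wide jambs, 103 mm deep, stand either side of the opening from the floor to the top of the opening. A 57 mm thick head sits across the top of both jambs, spanning the full outside width of the frame.

The door frame is on top of the table.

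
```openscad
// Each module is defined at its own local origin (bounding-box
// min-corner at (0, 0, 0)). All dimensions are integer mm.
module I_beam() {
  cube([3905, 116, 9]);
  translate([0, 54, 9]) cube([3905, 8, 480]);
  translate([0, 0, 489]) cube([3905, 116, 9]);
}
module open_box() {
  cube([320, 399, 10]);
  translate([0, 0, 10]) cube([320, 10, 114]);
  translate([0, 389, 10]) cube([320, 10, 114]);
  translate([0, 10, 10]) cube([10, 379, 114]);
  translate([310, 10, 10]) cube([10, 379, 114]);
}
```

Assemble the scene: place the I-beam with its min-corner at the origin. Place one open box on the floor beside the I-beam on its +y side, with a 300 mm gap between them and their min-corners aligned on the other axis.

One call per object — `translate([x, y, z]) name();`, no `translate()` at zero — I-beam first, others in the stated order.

I_beam();
translate([0, 416, 0]) open_box();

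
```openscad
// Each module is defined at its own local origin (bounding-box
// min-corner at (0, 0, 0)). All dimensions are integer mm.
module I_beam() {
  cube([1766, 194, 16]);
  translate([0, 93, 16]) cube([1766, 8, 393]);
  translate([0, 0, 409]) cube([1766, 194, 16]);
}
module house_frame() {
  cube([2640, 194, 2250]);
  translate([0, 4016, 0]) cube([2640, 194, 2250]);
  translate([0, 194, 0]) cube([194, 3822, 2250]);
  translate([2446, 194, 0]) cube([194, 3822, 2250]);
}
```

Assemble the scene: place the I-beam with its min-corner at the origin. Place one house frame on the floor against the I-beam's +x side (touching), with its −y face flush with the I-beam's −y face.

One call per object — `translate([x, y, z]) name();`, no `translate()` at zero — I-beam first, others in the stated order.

I_beam();
translate([1766, 0, 0]) house_frame();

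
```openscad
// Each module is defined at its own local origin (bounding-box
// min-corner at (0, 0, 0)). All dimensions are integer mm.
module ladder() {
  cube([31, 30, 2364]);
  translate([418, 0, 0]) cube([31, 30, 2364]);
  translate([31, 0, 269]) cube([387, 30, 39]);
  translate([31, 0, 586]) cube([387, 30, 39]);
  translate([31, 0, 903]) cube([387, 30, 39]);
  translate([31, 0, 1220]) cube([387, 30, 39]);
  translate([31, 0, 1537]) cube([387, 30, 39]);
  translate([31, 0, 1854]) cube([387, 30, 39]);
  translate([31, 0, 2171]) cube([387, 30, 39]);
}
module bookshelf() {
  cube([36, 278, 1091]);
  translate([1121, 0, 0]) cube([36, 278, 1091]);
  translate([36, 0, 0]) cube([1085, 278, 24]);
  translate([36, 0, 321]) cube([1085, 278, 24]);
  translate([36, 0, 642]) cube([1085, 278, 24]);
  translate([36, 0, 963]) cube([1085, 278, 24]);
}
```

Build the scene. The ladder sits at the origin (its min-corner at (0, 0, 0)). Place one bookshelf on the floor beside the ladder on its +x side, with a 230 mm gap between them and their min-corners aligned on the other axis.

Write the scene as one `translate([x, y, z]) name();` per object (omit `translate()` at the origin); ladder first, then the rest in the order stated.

ladder();
translate([679, 0, 0]) bookshelf();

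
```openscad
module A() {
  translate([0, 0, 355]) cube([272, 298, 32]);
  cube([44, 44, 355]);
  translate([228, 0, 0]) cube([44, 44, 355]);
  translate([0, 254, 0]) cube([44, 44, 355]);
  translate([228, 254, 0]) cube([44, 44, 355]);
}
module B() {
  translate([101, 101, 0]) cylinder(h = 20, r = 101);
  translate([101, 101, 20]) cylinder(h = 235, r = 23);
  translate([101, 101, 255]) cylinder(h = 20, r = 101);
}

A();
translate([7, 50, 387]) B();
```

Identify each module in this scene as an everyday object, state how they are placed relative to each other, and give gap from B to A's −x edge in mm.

A is a stool. B is a spool. The spool is on top of the stool. The gap from the spool to the stool's −x edge is 7 mm.

The spool's min-x is at 7; the stool's min-x is 0; gap = 7 mm.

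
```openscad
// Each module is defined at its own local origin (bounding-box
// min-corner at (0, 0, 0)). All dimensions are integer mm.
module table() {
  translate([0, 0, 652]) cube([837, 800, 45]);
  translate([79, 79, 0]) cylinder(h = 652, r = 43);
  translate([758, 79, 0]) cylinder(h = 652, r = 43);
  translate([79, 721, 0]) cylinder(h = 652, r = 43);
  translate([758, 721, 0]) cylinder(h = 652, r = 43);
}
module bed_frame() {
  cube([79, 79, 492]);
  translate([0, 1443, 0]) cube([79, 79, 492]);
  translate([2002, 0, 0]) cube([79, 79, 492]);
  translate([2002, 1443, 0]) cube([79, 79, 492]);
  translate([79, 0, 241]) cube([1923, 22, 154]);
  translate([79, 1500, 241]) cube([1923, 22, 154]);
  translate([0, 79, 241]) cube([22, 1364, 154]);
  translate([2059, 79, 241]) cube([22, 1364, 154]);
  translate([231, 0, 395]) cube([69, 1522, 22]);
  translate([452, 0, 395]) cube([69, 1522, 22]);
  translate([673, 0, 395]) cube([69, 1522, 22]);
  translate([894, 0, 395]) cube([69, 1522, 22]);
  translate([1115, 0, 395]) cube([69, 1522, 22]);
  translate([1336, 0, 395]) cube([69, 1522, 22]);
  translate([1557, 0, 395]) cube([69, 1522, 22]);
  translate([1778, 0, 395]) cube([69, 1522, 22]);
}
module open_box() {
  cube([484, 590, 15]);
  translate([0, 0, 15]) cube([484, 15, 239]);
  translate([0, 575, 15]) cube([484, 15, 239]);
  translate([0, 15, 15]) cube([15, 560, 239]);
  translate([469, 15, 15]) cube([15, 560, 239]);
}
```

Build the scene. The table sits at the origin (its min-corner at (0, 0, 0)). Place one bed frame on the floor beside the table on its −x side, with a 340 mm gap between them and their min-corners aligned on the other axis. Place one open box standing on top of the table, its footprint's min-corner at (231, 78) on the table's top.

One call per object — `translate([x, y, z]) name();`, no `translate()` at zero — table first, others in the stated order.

table();
translate([-2421, 0, 0]) bed_frame();
translate([231, 78, 697]) open_box();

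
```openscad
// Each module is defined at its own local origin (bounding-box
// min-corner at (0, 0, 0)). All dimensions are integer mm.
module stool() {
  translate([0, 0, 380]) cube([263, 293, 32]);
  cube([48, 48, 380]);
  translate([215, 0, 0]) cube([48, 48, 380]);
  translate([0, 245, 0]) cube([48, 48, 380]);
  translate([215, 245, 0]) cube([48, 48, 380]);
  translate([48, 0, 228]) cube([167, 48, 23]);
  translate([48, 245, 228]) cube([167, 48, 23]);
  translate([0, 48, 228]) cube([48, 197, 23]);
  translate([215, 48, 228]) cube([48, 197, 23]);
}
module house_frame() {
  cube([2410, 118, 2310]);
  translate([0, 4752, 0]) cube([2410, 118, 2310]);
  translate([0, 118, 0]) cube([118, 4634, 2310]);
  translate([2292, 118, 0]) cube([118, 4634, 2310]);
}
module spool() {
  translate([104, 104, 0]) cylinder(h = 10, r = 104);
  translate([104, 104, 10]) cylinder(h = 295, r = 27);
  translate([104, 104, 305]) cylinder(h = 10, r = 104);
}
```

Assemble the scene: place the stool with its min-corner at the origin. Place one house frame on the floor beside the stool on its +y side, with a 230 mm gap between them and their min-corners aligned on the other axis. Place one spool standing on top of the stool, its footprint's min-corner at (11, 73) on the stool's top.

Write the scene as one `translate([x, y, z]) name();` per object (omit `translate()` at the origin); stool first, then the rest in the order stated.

stool();
translate([0, 523, 0]) house_frame();
translate([11, 73, 412]) spool();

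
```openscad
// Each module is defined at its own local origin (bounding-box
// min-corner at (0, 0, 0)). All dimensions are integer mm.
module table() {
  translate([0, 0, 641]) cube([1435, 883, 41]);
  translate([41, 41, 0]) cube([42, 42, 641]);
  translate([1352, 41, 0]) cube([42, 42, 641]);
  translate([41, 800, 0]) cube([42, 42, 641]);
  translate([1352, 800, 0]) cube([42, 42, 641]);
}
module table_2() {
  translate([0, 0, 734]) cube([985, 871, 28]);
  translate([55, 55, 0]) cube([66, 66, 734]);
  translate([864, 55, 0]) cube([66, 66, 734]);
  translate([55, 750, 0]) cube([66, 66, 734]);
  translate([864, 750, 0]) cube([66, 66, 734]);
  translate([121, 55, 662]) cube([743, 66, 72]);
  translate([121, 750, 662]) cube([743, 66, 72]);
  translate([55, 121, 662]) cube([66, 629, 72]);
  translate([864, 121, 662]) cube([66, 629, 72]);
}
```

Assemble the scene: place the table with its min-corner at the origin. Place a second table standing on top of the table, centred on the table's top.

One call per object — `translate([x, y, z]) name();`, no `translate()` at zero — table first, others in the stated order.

table();
translate([225, 6, 682]) table_2();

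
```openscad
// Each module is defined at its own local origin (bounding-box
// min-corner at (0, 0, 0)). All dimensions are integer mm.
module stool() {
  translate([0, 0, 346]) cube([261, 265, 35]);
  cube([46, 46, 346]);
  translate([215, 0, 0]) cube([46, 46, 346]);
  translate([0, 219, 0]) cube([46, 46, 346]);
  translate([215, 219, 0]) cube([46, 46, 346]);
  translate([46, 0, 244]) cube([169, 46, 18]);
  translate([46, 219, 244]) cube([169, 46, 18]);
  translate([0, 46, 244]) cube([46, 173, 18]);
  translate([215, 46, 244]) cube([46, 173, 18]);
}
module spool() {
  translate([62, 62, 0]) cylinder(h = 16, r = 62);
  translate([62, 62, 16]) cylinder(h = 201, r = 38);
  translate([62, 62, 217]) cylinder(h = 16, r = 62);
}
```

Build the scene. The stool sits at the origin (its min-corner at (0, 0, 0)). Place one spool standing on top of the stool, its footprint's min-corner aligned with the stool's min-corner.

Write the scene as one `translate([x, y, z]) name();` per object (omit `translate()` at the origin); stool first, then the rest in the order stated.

stool();
translate([0, 0, 381]) spool();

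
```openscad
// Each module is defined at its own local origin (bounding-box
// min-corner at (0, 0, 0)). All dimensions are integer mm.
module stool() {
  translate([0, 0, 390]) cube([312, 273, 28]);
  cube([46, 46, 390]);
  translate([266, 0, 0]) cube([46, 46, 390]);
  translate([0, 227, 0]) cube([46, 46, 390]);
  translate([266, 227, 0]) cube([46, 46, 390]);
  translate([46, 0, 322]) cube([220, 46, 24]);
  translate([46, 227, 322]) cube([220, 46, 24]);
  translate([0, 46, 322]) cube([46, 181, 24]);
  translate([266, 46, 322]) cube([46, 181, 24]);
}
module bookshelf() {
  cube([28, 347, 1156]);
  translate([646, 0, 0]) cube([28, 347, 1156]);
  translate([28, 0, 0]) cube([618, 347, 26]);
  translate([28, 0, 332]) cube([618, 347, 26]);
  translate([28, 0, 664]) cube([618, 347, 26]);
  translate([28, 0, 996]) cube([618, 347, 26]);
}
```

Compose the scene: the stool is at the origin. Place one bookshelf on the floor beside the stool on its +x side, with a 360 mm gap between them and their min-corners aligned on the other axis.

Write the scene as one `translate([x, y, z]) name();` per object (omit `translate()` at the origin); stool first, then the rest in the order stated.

stool();
translate([672, 0, 0]) bookshelf();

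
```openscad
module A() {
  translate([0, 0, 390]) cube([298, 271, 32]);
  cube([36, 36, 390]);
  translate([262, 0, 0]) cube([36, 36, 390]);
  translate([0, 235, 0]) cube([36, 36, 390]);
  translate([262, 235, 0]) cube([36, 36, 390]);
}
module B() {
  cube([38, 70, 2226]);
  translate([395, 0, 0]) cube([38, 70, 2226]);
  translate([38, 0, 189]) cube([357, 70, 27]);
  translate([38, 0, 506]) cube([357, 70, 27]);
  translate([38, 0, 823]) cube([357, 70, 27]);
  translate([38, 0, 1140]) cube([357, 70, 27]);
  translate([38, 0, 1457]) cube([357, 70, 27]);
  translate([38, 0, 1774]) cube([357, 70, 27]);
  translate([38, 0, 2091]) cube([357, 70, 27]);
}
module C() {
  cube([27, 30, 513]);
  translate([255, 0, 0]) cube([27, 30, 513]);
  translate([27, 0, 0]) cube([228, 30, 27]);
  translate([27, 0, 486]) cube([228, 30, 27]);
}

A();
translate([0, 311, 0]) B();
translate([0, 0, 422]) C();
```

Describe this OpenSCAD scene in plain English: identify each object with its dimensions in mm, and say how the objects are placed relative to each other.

A is a four-legged stool. The seat is a 298×271×32 mm slab whose top surface is at z = 422 mm; four square legs, each 36×36 mm in cross-section, run from the floor (z = 0) to the underside of the seat, each flush with a corner of the seat.

B is a straight ladder. Two 38×70 mm vertical rails, 2226 mm tall, stand 433 mm apart (outside-to-outside) with their front faces coplanar on the −y side. 7 rungs, each 70 mm deep and 27 mm tall, span between the inner faces of the rails, front faces flush with the rails. The lowest rung's underside is at z = 189 mm and rungs are spaced 317 mm apart (underside to underside).

C is a picture frame with a 228×459 mm rectangular opening (x by z) and a uniform 27 mm border on every side. Frame depth is 30 mm along y. It is built from two vertical stiles running the full outside height and two horizontal rails spanning the gap between the stiles.

The ladder is on the floor beside the stool on its +y side. The picture frame is on top of the stool.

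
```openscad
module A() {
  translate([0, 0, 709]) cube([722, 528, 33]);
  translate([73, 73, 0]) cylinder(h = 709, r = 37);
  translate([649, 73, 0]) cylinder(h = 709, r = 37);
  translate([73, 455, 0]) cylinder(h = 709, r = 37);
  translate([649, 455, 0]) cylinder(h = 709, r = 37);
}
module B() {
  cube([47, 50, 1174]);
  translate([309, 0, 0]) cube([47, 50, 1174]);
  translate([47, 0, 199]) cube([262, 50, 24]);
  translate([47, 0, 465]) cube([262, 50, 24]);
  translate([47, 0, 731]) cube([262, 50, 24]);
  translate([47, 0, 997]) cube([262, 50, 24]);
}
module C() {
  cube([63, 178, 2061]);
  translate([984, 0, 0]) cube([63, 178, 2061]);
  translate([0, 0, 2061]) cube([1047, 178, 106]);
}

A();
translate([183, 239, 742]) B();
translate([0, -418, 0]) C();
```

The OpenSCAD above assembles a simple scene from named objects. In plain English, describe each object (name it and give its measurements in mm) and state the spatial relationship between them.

A is a table: top 722 mm (x) × 528 mm (y), 33 mm thick, upper face at z = 742 mm, on four round legs of 74 mm diameter, each leg's bounding box inset 36 mm from the nearest pair of top edges, running from z = 0 to the bottom of the top.

B is a straight ladder. Two 47×50 mm vertical rails, 1174 mm tall, stand 356 mm apart (outside-to-outside) with their front faces coplanar on the −y side. 4 rungs, each 50 mm deep and 24 mm tall, span between the inner faces of the rails, front faces flush with the rails. The lowest rung's underside is at z = 199 mm and rungs are spaced 266 mm apart (underside to underside).

C is a door frame. The clear opening is 921 mm wide and 2061 mm high. Two 63 mm wide jambs, 178 mm deep, stand either side of the opening from the floor to the top of the opening. A 106 mm thick head sits across the top of both jambs, spanning the full outside width of the frame.

The ladder is on top of the table, centred. The door frame is on the floor beside the table on its −y side.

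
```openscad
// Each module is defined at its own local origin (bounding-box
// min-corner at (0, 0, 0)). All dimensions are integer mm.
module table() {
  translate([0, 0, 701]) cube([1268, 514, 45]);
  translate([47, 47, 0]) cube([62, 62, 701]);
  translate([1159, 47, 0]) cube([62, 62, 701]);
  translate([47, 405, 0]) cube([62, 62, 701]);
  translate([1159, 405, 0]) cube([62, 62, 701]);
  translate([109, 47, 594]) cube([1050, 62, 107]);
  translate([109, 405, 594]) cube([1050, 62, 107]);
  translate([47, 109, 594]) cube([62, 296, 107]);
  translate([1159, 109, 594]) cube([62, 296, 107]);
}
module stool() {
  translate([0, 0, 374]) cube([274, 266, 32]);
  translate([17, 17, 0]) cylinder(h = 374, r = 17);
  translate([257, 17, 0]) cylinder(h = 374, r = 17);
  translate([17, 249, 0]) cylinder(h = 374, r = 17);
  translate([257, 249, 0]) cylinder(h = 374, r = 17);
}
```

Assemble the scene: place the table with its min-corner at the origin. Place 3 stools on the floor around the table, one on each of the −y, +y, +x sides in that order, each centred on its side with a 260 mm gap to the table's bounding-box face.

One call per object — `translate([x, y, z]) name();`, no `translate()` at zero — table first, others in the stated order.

table();
translate([497, -526, 0]) stool();
translate([497, 774, 0]) stool();
translate([1528, 124, 0]) stool();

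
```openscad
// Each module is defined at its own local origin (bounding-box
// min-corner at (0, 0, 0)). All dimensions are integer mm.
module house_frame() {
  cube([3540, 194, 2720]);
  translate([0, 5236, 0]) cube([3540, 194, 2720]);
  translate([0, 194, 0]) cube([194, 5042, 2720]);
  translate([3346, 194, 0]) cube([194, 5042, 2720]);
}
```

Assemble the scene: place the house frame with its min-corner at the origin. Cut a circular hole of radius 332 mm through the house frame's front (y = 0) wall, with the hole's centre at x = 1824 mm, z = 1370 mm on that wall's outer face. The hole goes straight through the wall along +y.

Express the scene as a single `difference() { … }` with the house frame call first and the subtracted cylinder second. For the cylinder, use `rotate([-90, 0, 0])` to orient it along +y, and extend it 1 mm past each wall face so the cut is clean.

difference() {
  house_frame();
  translate([1824, -1, 1370]) rotate([-90, 0, 0]) cylinder(h = 196, r = 332);
}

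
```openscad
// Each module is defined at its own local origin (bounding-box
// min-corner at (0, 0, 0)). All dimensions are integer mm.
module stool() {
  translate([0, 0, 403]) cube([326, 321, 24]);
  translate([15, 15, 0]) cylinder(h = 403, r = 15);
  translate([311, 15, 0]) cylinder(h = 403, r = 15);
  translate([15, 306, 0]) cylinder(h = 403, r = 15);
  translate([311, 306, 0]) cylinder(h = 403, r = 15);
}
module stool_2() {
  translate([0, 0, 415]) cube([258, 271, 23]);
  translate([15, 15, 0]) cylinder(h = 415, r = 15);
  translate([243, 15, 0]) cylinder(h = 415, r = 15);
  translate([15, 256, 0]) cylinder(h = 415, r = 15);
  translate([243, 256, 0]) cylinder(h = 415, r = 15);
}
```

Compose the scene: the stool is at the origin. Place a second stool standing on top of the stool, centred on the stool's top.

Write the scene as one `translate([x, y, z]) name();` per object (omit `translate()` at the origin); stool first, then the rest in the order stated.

stool();
translate([34, 25, 427]) stool_2();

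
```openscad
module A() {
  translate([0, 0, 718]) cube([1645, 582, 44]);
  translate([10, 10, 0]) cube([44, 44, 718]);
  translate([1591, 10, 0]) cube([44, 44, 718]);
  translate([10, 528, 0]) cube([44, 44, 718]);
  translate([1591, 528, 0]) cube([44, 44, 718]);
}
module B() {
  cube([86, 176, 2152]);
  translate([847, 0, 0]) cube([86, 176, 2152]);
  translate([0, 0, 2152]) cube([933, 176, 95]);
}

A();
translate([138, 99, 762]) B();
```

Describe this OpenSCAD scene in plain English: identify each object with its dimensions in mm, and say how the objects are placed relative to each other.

A is a table with a 1645×582 mm rectangular top, 44 mm thick, top surface at z = 762 mm, supported by four 44×44 mm square legs, each inset 10 mm from the nearest pair of top edges, running from the floor.

B is a door frame. The clear opening is 761 mm wide and 2152 mm high. Two 86 mm wide jambs, 176 mm deep, stand either side of the opening from the floor to the top of the opening. A 95 mm thick head sits across the top of both jambs, spanning the full outside width of the frame.

The door frame is on top of the table.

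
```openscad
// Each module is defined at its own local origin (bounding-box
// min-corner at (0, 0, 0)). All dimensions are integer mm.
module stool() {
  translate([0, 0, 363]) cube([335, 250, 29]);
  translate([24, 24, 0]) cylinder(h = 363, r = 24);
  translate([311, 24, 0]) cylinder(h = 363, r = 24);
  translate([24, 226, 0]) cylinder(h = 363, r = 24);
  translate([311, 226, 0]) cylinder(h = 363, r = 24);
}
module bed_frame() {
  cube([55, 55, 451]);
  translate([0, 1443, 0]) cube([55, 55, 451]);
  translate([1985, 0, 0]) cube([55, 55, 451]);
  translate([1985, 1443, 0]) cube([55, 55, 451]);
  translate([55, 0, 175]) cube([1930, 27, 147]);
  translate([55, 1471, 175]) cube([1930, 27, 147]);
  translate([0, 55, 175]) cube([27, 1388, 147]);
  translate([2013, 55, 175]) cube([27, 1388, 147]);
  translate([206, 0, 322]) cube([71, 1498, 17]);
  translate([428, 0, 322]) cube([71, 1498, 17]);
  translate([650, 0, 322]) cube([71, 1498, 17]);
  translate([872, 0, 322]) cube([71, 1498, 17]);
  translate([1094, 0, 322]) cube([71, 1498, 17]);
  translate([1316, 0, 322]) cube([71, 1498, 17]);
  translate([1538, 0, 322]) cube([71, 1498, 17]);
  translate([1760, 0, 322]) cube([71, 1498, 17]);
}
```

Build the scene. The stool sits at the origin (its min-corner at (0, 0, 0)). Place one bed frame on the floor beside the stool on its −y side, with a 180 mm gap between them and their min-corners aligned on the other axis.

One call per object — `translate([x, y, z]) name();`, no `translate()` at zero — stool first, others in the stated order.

stool();
translate([0, -1678, 0]) bed_frame();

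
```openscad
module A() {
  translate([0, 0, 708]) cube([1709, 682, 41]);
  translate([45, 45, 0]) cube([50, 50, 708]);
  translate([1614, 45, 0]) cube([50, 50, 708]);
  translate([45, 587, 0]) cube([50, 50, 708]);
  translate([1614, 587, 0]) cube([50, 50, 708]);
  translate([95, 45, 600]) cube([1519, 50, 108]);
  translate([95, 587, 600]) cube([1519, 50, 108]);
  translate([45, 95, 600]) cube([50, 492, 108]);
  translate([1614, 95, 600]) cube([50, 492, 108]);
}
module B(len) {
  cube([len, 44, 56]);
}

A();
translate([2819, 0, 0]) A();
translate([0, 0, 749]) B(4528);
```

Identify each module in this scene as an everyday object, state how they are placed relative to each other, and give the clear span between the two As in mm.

A is a table. B is a beam. A beam spans the tops of two tables. The clear span between the two tables is 1110 mm.

Second table starts at x = 2819; first ends at x = 1709; clear span = 2819 − 1709 = 1110 mm.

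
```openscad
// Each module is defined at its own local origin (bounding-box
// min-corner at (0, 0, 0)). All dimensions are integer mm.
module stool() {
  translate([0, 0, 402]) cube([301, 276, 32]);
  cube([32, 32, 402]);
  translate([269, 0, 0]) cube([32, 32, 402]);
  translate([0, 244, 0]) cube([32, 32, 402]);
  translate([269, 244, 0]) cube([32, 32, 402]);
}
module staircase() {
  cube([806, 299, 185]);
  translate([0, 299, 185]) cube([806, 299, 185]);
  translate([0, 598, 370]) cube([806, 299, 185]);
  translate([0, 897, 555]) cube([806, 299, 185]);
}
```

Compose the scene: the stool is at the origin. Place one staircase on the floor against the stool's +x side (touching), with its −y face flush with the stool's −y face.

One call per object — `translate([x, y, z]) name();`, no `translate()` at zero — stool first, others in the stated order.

stool();
translate([301, 0, 0]) staircase();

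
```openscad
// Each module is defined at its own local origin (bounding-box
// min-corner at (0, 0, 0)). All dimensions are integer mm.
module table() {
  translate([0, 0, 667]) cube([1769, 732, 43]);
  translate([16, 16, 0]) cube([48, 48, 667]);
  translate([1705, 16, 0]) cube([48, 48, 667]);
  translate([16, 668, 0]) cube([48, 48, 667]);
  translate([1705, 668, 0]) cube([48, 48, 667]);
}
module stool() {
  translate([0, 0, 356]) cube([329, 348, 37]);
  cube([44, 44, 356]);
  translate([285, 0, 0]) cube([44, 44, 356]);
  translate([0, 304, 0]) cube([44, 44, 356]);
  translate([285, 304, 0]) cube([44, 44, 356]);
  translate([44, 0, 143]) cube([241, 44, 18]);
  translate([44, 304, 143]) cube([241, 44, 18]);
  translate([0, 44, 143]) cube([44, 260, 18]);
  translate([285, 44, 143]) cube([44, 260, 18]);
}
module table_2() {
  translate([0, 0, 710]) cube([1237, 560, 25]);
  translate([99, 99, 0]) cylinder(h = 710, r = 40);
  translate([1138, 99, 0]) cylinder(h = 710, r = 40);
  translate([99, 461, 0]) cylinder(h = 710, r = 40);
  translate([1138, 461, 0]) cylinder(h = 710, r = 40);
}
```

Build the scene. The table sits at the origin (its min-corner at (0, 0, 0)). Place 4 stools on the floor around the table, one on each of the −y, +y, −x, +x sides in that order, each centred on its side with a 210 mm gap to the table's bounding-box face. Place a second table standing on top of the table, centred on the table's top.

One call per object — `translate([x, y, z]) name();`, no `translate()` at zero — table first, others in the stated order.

table();
translate([720, -558, 0]) stool();
translate([720, 942, 0]) stool();
translate([-539, 192, 0]) stool();
translate([1979, 192, 0]) stool();
translate([266, 86, 710]) table_2();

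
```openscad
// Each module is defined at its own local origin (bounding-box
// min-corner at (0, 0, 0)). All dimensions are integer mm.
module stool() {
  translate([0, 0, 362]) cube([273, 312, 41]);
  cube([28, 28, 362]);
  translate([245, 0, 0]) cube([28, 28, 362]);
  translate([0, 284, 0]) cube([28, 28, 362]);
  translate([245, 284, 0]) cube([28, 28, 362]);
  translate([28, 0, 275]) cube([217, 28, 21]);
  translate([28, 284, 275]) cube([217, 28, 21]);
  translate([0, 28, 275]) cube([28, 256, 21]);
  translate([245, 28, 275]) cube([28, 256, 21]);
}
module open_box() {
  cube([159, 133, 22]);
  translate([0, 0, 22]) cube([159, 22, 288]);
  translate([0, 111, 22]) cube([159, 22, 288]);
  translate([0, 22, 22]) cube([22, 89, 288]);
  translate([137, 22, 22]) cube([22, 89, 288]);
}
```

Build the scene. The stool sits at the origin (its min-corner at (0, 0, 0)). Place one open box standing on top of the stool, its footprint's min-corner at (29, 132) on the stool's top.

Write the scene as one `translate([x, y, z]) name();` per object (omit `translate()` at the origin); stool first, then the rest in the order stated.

stool();
translate([29, 132, 403]) open_box();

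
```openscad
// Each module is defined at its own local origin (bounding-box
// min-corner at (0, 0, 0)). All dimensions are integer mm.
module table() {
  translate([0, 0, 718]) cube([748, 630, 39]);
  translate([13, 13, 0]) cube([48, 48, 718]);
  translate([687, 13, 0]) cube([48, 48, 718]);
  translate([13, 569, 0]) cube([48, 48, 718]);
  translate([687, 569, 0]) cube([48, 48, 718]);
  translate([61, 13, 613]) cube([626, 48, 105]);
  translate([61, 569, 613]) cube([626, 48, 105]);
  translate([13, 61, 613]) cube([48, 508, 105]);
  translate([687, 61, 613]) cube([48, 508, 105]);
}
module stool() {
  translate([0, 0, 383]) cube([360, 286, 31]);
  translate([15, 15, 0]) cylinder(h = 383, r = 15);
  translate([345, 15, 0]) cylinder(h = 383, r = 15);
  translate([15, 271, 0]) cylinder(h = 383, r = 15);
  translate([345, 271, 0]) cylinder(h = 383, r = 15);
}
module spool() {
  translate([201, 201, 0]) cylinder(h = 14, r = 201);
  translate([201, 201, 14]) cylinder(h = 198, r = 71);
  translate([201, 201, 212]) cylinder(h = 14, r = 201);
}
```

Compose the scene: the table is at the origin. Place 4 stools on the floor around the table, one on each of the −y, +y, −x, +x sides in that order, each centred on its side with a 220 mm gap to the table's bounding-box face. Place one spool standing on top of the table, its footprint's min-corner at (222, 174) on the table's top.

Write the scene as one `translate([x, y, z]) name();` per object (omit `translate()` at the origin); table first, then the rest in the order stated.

table();
translate([194, -506, 0]) stool();
translate([194, 850, 0]) stool();
translate([-580, 172, 0]) stool();
translate([968, 172, 0]) stool();
translate([222, 174, 757]) spool();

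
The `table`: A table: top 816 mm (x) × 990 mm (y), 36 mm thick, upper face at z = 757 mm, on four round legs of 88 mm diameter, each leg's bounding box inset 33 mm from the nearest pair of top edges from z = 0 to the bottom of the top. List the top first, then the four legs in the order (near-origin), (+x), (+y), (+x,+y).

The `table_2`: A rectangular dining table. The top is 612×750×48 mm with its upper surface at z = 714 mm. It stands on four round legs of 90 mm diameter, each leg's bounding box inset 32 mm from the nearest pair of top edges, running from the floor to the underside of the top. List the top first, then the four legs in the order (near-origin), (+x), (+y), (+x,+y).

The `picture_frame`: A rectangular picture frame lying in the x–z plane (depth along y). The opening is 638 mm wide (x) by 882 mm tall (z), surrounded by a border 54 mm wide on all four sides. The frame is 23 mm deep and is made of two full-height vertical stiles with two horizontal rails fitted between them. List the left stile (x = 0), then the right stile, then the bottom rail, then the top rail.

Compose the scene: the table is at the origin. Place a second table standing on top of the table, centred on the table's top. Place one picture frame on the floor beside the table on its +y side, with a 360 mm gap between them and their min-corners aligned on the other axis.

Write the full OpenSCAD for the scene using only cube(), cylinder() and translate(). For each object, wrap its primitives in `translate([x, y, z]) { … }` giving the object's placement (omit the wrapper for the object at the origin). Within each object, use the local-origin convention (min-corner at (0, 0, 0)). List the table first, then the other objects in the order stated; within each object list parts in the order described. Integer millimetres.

translate([0, 0, 721]) cube([816, 990, 36]);
translate([77, 77, 0]) cylinder(h = 721, r = 44);
translate([739, 77, 0]) cylinder(h = 721, r = 44);
translate([77, 913, 0]) cylinder(h = 721, r = 44);
translate([739, 913, 0]) cylinder(h = 721, r = 44);
translate([102, 120, 757]) {
  translate([0, 0, 666]) cube([612, 750, 48]);
  translate([77, 77, 0]) cylinder(h = 666, r = 45);
  translate([535, 77, 0]) cylinder(h = 666, r = 45);
  translate([77, 673, 0]) cylinder(h = 666, r = 45);
  translate([535, 673, 0]) cylinder(h = 666, r = 45);
}
translate([0, 1350, 0]) {
  cube([54, 23, 990]);
  translate([692, 0, 0]) cube([54, 23, 990]);
  translate([54, 0, 0]) cube([638, 23, 54]);
  translate([54, 0, 936]) cube([638, 23, 54]);
}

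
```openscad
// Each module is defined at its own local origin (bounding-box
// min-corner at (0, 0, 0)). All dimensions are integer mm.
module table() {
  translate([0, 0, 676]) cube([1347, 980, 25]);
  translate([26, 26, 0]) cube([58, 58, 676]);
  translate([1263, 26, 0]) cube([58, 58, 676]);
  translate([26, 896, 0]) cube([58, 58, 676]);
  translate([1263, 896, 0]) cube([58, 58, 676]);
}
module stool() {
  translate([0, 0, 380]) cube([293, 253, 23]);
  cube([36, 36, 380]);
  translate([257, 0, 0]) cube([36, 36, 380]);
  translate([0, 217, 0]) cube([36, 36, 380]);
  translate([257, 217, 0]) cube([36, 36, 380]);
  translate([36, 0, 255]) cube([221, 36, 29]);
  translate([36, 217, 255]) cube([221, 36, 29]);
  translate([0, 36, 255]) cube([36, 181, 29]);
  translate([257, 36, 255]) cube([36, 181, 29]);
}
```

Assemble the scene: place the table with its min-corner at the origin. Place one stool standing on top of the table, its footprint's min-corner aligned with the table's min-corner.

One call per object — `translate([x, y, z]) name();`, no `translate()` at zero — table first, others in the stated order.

table();
translate([0, 0, 701]) stool();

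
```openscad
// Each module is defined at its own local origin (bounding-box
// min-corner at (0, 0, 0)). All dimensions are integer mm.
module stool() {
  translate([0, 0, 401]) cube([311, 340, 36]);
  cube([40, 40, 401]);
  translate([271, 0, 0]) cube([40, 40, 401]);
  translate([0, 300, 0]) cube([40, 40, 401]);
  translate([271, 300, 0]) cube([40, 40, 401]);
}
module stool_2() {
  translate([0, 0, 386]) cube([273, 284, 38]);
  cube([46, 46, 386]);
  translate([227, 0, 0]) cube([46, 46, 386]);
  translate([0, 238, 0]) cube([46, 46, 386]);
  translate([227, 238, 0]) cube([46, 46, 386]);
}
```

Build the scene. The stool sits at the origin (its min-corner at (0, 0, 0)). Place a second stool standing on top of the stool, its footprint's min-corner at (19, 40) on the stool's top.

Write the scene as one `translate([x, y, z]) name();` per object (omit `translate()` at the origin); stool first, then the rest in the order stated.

stool();
translate([19, 40, 437]) stool_2();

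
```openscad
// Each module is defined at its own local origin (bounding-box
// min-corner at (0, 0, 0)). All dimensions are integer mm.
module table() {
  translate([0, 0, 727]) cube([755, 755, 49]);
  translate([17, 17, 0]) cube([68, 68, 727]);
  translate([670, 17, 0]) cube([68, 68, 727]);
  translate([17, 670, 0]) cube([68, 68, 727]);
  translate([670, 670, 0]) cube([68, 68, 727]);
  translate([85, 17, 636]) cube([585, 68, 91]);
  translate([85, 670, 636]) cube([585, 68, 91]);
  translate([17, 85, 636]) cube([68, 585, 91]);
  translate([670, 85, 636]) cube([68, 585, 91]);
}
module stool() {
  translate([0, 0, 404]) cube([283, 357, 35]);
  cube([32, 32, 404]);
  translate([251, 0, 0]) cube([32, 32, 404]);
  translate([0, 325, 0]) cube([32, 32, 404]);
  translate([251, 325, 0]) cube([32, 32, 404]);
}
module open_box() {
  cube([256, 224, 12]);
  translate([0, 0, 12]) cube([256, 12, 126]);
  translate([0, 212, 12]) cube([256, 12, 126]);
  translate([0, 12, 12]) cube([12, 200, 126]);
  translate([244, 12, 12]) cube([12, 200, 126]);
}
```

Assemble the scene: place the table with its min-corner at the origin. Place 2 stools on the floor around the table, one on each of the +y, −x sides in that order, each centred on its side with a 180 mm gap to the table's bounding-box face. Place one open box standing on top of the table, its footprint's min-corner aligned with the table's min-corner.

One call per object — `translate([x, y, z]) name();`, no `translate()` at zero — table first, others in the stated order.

table();
translate([236, 935, 0]) stool();
translate([-463, 199, 0]) stool();
translate([0, 0, 776]) open_box();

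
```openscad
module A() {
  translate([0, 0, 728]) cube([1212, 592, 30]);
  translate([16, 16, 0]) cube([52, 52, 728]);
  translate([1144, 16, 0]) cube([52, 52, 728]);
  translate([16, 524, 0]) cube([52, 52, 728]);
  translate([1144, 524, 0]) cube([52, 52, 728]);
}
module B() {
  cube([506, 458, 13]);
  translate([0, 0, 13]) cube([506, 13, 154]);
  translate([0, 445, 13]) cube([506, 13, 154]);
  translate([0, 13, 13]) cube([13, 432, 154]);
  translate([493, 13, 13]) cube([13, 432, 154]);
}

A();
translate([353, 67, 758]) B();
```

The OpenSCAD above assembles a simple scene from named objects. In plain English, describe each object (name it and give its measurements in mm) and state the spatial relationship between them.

A is a table with a 1212×592 mm rectangular top, 30 mm thick, top surface at z = 758 mm, supported by four 52×52 mm square legs, each inset 16 mm from the nearest pair of top edges, running from the floor.

B is an open storage box with external size 506×458×167 mm and wall thickness 13 mm (the base is also 13 mm thick). The base covers the whole footprint; the four walls stand on the base, with the y-facing walls full-width and the x-facing walls fitting between their inner faces.

The open box is on top of the table, centred.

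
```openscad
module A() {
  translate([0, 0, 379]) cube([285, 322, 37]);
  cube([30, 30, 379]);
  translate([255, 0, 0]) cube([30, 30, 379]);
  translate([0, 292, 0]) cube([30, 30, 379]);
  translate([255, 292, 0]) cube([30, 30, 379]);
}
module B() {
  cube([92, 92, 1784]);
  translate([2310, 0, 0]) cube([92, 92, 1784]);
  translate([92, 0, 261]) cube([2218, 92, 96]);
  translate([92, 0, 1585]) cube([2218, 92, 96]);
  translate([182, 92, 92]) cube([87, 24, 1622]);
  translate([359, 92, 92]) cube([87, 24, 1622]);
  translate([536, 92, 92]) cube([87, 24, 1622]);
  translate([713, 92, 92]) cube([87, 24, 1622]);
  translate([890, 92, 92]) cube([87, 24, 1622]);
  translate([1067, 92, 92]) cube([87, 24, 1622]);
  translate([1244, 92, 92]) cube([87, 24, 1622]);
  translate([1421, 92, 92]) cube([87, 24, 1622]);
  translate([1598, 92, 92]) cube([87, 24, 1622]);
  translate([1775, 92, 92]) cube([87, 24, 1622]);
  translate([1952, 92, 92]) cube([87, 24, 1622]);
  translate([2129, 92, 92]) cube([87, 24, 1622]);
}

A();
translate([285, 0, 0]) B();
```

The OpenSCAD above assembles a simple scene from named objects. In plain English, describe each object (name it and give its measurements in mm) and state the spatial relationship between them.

A is a simple wooden stool: a rectangular seat 285 mm (x) by 322 mm (y), 37 mm thick, top face at z = 416 mm, on four square legs, each 30×30 mm in cross-section. The legs rest on z = 0, each flush with a corner of the seat.

B is a fence section. Two 92×92 mm posts, 1784 mm tall, stand on the floor with a clear span of 2218 mm between their inner faces. Two horizontal rails of 92×96 mm section span the gap between the posts with their undersides at z = 261 mm and z = 1585 mm, flush with the posts' −y face. 12 pickets, each 87 mm wide, 24 mm thick and 1622 mm tall, are fixed to the +y face of the rails with their bottoms at z = 92 mm, evenly spaced across the span with equal gaps (rounded down to the nearest mm) at the −x end and between each pair — any rounding remainder accumulates at the +x end.

The fence section is against the stool's +x side, with their −y faces flush.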